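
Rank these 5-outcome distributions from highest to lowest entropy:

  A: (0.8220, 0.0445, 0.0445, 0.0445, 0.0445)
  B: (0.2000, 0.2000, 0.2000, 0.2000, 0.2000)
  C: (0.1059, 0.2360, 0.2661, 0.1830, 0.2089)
B > C > A

Key insight: Entropy is maximized by uniform distributions and minimized by concentrated distributions.

- Uniform distributions have maximum entropy log₂(5) = 2.3219 bits
- The more "peaked" or concentrated a distribution, the lower its entropy

Entropies:
  H(A) = 1.0317 bits
  H(B) = 2.3219 bits
  H(C) = 2.2632 bits

Ranking: B > C > A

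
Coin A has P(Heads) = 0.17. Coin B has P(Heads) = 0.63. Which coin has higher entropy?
B

For binary distributions, entropy is maximized at p=0.5 and decreases as p moves toward 0 or 1.

H(A) = H(0.17) = 0.6577 bits
H(B) = H(0.63) = 0.9507 bits

Distribution B (p=0.63) is closer to uniform (p=0.5), so it has higher entropy.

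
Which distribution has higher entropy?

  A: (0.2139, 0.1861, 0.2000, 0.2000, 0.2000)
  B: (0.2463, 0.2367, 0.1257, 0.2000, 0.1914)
A

Both distributions are close to uniform, making this a harder comparison.

H(A) = 2.3205 bits
H(B) = 2.2869 bits

The distribution closer to uniform has higher entropy.
Answer: A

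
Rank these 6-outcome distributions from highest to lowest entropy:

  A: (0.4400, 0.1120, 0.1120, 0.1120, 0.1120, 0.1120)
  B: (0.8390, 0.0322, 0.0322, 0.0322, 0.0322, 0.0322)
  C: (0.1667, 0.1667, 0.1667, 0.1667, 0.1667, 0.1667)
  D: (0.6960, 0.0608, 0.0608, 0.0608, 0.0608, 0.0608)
C > A > D > B

Key insight: Entropy is maximized by uniform distributions and minimized by concentrated distributions.

Entropies:
  H(A) = 2.2899 bits
  H(B) = 1.0105 bits
  H(C) = 2.5850 bits
  H(D) = 1.5920 bits

Ranking: C > A > D > B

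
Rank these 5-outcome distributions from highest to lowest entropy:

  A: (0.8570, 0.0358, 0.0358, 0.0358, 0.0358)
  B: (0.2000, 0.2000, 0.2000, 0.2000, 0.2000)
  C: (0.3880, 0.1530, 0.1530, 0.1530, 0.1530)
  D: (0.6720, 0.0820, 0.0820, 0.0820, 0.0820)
B > C > D > A

Key insight: Entropy is maximized by uniform distributions and minimized by concentrated distributions.

Entropies:
  H(A) = 0.8780 bits
  H(B) = 2.3219 bits
  H(C) = 2.1875 bits
  H(D) = 1.5689 bits

Ranking: B > C > D > A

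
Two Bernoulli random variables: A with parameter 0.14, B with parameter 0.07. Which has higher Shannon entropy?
A

For binary distributions, entropy is maximized at p=0.5 and decreases as p moves toward 0 or 1.

H(A) = H(0.14) = 0.5842 bits
H(B) = H(0.07) = 0.3659 bits

Distribution A (p=0.14) is closer to uniform (p=0.5), so it has higher entropy.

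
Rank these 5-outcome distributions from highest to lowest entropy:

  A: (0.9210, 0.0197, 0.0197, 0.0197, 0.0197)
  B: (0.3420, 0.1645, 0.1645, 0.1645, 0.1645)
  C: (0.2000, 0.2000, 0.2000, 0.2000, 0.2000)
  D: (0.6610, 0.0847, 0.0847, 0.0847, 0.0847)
C > B > D > A

Key insight: Entropy is maximized by uniform distributions and minimized by concentrated distributions.

Entropies:
  H(A) = 0.5566 bits
  H(B) = 2.2427 bits
  H(C) = 2.3219 bits
  H(D) = 1.6019 bits

Ranking: C > B > D > A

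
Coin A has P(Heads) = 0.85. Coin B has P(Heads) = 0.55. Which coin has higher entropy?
B

For binary distributions, entropy is maximized at p=0.5 and decreases as p moves toward 0 or 1.

H(A) = H(0.85) = 0.6098 bits
H(B) = H(0.55) = 0.9928 bits

Distribution B (p=0.55) is closer to uniform (p=0.5), so it has higher entropy.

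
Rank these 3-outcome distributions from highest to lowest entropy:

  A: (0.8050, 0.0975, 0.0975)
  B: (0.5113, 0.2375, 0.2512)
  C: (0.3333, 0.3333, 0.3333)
C > B > A

Key insight: Entropy is maximized by uniform distributions and minimized by concentrated distributions.

- Uniform distributions have maximum entropy log₂(3) = 1.5850 bits
- The more "peaked" or concentrated a distribution, the lower its entropy

Entropies:
  H(A) = 0.9068 bits
  H(B) = 1.4881 bits
  H(C) = 1.5850 bits

Ranking: C > B > A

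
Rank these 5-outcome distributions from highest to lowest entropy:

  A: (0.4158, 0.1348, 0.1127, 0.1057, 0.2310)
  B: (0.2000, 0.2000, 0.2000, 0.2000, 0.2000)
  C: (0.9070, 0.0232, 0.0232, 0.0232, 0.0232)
B > A > C

Key insight: Entropy is maximized by uniform distributions and minimized by concentrated distributions.

- Uniform distributions have maximum entropy log₂(5) = 2.3219 bits
- The more "peaked" or concentrated a distribution, the lower its entropy

Entropies:
  H(A) = 2.1021 bits
  H(B) = 2.3219 bits
  H(C) = 0.6324 bits

Ranking: B > A > C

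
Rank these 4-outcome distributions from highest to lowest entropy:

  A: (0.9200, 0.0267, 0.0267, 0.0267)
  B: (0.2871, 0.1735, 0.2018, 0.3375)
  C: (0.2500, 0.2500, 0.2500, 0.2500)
C > B > A

Key insight: Entropy is maximized by uniform distributions and minimized by concentrated distributions.

- Uniform distributions have maximum entropy log₂(4) = 2.0000 bits
- The more "peaked" or concentrated a distribution, the lower its entropy

Entropies:
  H(A) = 0.5290 bits
  H(B) = 1.9502 bits
  H(C) = 2.0000 bits

Ranking: C > B > A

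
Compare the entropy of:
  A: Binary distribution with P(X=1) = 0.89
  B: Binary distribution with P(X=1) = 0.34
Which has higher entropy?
B

For binary distributions, entropy is maximized at p=0.5 and decreases as p moves toward 0 or 1.

H(A) = H(0.89) = 0.4999 bits
H(B) = H(0.34) = 0.9248 bits

Distribution B (p=0.34) is closer to uniform (p=0.5), so it has higher entropy.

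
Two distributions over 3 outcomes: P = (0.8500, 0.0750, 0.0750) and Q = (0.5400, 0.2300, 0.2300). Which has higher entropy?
Q

P is highly concentrated on one outcome (85%), making it nearly deterministic. Q spreads its mass more evenly (max 54%). The more spread-out distribution has higher entropy: H(P) ≈ 0.760 bits, H(Q) ≈ 1.455 bits.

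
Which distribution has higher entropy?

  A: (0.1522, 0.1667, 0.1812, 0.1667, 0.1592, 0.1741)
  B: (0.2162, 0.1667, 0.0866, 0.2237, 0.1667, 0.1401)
A

Both distributions are close to uniform, making this a harder comparison.

H(A) = 2.5827 bits
H(B) = 2.5257 bits

The distribution closer to uniform has higher entropy.
Answer: A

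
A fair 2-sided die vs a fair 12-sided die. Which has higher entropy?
12-sided die

Both are uniform distributions; for uniform over n outcomes, H = log₂(n). H(2-sided) = log₂(2) = 1.000 bits and H(12-sided) = log₂(12) = 3.585 bits. More outcomes in a uniform distribution means higher entropy.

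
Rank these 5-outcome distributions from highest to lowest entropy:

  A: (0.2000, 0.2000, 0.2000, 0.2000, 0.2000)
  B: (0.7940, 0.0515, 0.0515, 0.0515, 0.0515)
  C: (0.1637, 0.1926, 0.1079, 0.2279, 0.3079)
A > C > B

Key insight: Entropy is maximized by uniform distributions and minimized by concentrated distributions.

- Uniform distributions have maximum entropy log₂(5) = 2.3219 bits
- The more "peaked" or concentrated a distribution, the lower its entropy

Entropies:
  H(A) = 2.3219 bits
  H(B) = 1.1458 bits
  H(C) = 2.2412 bits

Ranking: A > C > B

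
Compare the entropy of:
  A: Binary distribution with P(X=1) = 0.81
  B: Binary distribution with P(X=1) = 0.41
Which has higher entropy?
B

For binary distributions, entropy is maximized at p=0.5 and decreases as p moves toward 0 or 1.

H(A) = H(0.81) = 0.7015 bits
H(B) = H(0.41) = 0.9765 bits

Distribution B (p=0.41) is closer to uniform (p=0.5), so it has higher entropy.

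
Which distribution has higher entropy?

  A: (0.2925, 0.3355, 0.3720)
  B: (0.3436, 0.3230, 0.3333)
B

Both distributions are close to uniform, making this a harder comparison.

H(A) = 1.5781 bits
H(B) = 1.5845 bits

The distribution closer to uniform has higher entropy.
Answer: B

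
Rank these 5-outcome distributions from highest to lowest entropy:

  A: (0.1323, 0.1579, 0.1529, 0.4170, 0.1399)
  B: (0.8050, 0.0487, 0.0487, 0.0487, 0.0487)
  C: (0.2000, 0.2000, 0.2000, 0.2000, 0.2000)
C > A > B

Key insight: Entropy is maximized by uniform distributions and minimized by concentrated distributions.

- Uniform distributions have maximum entropy log₂(5) = 2.3219 bits
- The more "peaked" or concentrated a distribution, the lower its entropy

Entropies:
  H(A) = 2.1439 bits
  H(B) = 1.1018 bits
  H(C) = 2.3219 bits

Ranking: C > A > B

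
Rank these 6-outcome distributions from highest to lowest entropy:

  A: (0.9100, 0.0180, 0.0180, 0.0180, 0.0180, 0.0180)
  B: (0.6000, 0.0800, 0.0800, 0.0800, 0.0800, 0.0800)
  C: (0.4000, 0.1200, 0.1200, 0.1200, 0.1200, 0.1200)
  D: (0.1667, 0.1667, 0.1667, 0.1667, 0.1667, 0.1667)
D > C > B > A

Key insight: Entropy is maximized by uniform distributions and minimized by concentrated distributions.

Entropies:
  H(A) = 0.6454 bits
  H(B) = 1.8997 bits
  H(C) = 2.3641 bits
  H(D) = 2.5850 bits

Ranking: D > C > B > A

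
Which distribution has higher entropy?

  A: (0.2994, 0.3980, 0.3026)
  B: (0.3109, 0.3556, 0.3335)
B

Both distributions are close to uniform, making this a harder comparison.

H(A) = 1.5718 bits
H(B) = 1.5828 bits

The distribution closer to uniform has higher entropy.
Answer: B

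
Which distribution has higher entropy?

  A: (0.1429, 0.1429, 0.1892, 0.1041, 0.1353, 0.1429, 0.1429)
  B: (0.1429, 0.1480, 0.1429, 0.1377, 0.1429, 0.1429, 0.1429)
B

Both distributions are close to uniform, making this a harder comparison.

H(A) = 2.7889 bits
H(B) = 2.8071 bits

The distribution closer to uniform has higher entropy.
Answer: B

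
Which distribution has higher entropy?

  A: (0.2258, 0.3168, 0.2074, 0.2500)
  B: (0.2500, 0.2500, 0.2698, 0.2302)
B

Both distributions are close to uniform, making this a harder comparison.

H(A) = 1.9809 bits
H(B) = 1.9977 bits

The distribution closer to uniform has higher entropy.
Answer: B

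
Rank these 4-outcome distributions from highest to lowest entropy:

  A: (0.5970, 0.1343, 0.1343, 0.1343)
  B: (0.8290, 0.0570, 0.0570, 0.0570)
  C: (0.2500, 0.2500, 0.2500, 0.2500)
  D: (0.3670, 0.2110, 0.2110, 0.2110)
C > D > A > B

Key insight: Entropy is maximized by uniform distributions and minimized by concentrated distributions.

Entropies:
  H(A) = 1.6114 bits
  H(B) = 0.9310 bits
  H(C) = 2.0000 bits
  H(D) = 1.9516 bits

Ranking: C > D > A > B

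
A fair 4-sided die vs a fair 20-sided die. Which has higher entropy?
20-sided die

Both are uniform distributions; for uniform over n outcomes, H = log₂(n). H(4-sided) = log₂(4) = 2.000 bits and H(20-sided) = log₂(20) = 4.322 bits. More outcomes in a uniform distribution means higher entropy.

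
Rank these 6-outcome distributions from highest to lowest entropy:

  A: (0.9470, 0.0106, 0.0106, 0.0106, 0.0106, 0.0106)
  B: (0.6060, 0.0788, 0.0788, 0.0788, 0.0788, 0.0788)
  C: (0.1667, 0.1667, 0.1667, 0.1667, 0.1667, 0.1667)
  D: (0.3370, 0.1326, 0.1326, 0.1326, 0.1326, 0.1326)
C > D > B > A

Key insight: Entropy is maximized by uniform distributions and minimized by concentrated distributions.

Entropies:
  H(A) = 0.4221 bits
  H(B) = 1.8822 bits
  H(C) = 2.5850 bits
  H(D) = 2.4614 bits

Ranking: C > D > B > A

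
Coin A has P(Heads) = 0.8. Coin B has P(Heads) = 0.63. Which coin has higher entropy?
B

For binary distributions, entropy is maximized at p=0.5 and decreases as p moves toward 0 or 1.

H(A) = H(0.8) = 0.7219 bits
H(B) = H(0.63) = 0.9507 bits

Distribution B (p=0.63) is closer to uniform (p=0.5), so it has higher entropy.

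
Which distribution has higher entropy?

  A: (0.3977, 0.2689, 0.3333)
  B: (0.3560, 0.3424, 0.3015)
B

Both distributions are close to uniform, making this a harder comparison.

H(A) = 1.5669 bits
H(B) = 1.5814 bits

The distribution closer to uniform has higher entropy.
Answer: B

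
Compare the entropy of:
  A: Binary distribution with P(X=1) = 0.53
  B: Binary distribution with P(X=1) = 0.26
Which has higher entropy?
A

For binary distributions, entropy is maximized at p=0.5 and decreases as p moves toward 0 or 1.

H(A) = H(0.53) = 0.9974 bits
H(B) = H(0.26) = 0.8267 bits

Distribution A (p=0.53) is closer to uniform (p=0.5), so it has higher entropy.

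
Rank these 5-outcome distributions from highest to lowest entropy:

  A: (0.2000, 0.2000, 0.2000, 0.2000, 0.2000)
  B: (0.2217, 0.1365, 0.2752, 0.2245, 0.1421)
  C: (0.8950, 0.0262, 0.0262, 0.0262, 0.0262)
A > B > C

Key insight: Entropy is maximized by uniform distributions and minimized by concentrated distributions.

- Uniform distributions have maximum entropy log₂(5) = 2.3219 bits
- The more "peaked" or concentrated a distribution, the lower its entropy

Entropies:
  H(A) = 2.3219 bits
  H(B) = 2.2701 bits
  H(C) = 0.6946 bits

Ranking: A > B > C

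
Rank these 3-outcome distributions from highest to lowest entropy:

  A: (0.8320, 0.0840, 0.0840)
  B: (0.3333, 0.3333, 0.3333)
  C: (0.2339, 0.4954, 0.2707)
B > C > A

Key insight: Entropy is maximized by uniform distributions and minimized by concentrated distributions.

- Uniform distributions have maximum entropy log₂(3) = 1.5850 bits
- The more "peaked" or concentrated a distribution, the lower its entropy

Entropies:
  H(A) = 0.8211 bits
  H(B) = 1.5850 bits
  H(C) = 1.5026 bits

Ranking: B > C > A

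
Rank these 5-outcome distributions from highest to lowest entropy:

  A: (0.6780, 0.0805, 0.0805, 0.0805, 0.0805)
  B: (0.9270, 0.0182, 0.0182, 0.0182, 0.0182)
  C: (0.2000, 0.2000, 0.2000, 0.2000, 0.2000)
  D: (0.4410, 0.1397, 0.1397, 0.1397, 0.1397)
C > D > A > B

Key insight: Entropy is maximized by uniform distributions and minimized by concentrated distributions.

Entropies:
  H(A) = 1.5505 bits
  H(B) = 0.5230 bits
  H(C) = 2.3219 bits
  H(D) = 2.1079 bits

Ranking: C > D > A > B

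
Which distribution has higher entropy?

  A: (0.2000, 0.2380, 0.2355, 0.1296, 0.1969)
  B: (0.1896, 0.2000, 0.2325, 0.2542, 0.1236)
A

Both distributions are close to uniform, making this a harder comparison.

H(A) = 2.2922 bits
H(B) = 2.2838 bits

The distribution closer to uniform has higher entropy.
Answer: A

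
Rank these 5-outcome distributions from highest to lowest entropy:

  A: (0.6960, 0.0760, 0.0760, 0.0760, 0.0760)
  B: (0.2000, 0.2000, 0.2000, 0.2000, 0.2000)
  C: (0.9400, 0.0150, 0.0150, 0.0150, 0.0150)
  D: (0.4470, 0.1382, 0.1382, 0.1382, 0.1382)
B > D > A > C

Key insight: Entropy is maximized by uniform distributions and minimized by concentrated distributions.

Entropies:
  H(A) = 1.4941 bits
  H(B) = 2.3219 bits
  H(C) = 0.4474 bits
  H(D) = 2.0979 bits

Ranking: B > D > A > C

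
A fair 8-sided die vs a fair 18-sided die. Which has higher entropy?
18-sided die

Both are uniform distributions; for uniform over n outcomes, H = log₂(n). H(8-sided) = log₂(8) = 3.000 bits and H(18-sided) = log₂(18) = 4.170 bits. More outcomes in a uniform distribution means higher entropy.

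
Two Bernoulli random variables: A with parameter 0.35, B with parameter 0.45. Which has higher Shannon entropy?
B

For binary distributions, entropy is maximized at p=0.5 and decreases as p moves toward 0 or 1.

H(A) = H(0.35) = 0.9341 bits
H(B) = H(0.45) = 0.9928 bits

Distribution B (p=0.45) is closer to uniform (p=0.5), so it has higher entropy.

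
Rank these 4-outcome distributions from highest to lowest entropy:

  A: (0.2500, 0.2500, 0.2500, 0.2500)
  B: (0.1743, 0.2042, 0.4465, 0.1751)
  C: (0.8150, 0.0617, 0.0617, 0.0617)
A > B > C

Key insight: Entropy is maximized by uniform distributions and minimized by concentrated distributions.

- Uniform distributions have maximum entropy log₂(4) = 2.0000 bits
- The more "peaked" or concentrated a distribution, the lower its entropy

Entropies:
  H(A) = 2.0000 bits
  H(B) = 1.8668 bits
  H(C) = 0.9841 bits

Ranking: A > B > C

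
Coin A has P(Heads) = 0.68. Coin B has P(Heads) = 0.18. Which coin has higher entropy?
A

For binary distributions, entropy is maximized at p=0.5 and decreases as p moves toward 0 or 1.

H(A) = H(0.68) = 0.9044 bits
H(B) = H(0.18) = 0.6801 bits

Distribution A (p=0.68) is closer to uniform (p=0.5), so it has higher entropy.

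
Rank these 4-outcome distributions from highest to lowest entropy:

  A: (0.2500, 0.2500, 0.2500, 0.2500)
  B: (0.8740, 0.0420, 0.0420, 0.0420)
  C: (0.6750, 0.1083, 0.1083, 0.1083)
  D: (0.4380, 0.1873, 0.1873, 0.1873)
A > D > C > B

Key insight: Entropy is maximized by uniform distributions and minimized by concentrated distributions.

Entropies:
  H(A) = 2.0000 bits
  H(B) = 0.7461 bits
  H(C) = 1.4248 bits
  H(D) = 1.8796 bits

Ranking: A > D > C > B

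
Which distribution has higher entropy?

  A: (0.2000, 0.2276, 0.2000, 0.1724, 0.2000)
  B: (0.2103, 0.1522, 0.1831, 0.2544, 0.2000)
A

Both distributions are close to uniform, making this a harder comparison.

H(A) = 2.3164 bits
H(B) = 2.3017 bits

The distribution closer to uniform has higher entropy.
Answer: A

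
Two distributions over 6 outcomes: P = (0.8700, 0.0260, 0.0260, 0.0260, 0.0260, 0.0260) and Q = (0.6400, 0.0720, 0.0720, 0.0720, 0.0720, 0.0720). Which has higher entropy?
Q

P is highly concentrated on one outcome (87%), making it nearly deterministic. Q spreads its mass more evenly (max 64%). The more spread-out distribution has higher entropy: H(P) ≈ 0.859 bits, H(Q) ≈ 1.779 bits.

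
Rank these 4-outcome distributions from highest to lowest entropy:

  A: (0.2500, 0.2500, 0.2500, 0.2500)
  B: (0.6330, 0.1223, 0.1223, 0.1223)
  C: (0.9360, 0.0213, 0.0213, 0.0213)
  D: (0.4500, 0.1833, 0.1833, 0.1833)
A > D > B > C

Key insight: Entropy is maximized by uniform distributions and minimized by concentrated distributions.

Entropies:
  H(A) = 2.0000 bits
  H(B) = 1.5300 bits
  H(C) = 0.4446 bits
  H(D) = 1.8645 bits

Ranking: A > D > B > C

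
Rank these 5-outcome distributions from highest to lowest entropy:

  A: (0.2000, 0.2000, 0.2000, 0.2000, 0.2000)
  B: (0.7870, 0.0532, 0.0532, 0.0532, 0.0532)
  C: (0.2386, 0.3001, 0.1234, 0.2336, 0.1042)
A > C > B

Key insight: Entropy is maximized by uniform distributions and minimized by concentrated distributions.

- Uniform distributions have maximum entropy log₂(5) = 2.3219 bits
- The more "peaked" or concentrated a distribution, the lower its entropy

Entropies:
  H(A) = 2.3219 bits
  H(B) = 1.1732 bits
  H(C) = 2.2170 bits

Ranking: A > C > B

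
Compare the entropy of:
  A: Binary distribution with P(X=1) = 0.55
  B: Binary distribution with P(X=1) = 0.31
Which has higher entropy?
A

For binary distributions, entropy is maximized at p=0.5 and decreases as p moves toward 0 or 1.

H(A) = H(0.55) = 0.9928 bits
H(B) = H(0.31) = 0.8932 bits

Distribution A (p=0.55) is closer to uniform (p=0.5), so it has higher entropy.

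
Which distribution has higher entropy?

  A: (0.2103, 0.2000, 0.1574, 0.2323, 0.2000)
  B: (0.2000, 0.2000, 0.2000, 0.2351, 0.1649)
B

Both distributions are close to uniform, making this a harder comparison.

H(A) = 2.3109 bits
H(B) = 2.3130 bits

The distribution closer to uniform has higher entropy.
Answer: B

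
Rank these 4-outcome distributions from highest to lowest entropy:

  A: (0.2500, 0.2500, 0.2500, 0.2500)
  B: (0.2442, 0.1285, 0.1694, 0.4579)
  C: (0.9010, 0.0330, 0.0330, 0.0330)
A > B > C

Key insight: Entropy is maximized by uniform distributions and minimized by concentrated distributions.

- Uniform distributions have maximum entropy log₂(4) = 2.0000 bits
- The more "peaked" or concentrated a distribution, the lower its entropy

Entropies:
  H(A) = 2.0000 bits
  H(B) = 1.8269 bits
  H(C) = 0.6227 bits

Ranking: A > B > C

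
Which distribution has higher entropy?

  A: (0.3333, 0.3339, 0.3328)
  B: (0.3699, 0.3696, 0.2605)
A

Both distributions are close to uniform, making this a harder comparison.

H(A) = 1.5850 bits
H(B) = 1.5670 bits

The distribution closer to uniform has higher entropy.
Answer: A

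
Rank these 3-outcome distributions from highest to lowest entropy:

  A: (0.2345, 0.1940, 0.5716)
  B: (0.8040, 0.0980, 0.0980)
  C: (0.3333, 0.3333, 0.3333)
C > A > B

Key insight: Entropy is maximized by uniform distributions and minimized by concentrated distributions.

- Uniform distributions have maximum entropy log₂(3) = 1.5850 bits
- The more "peaked" or concentrated a distribution, the lower its entropy

Entropies:
  H(A) = 1.4108 bits
  H(B) = 0.9099 bits
  H(C) = 1.5850 bits

Ranking: C > A > B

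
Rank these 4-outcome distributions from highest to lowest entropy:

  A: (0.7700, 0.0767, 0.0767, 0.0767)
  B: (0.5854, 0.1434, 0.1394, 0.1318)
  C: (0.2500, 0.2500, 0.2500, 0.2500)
C > B > A

Key insight: Entropy is maximized by uniform distributions and minimized by concentrated distributions.

- Uniform distributions have maximum entropy log₂(4) = 2.0000 bits
- The more "peaked" or concentrated a distribution, the lower its entropy

Entropies:
  H(A) = 1.1426 bits
  H(B) = 1.6357 bits
  H(C) = 2.0000 bits

Ranking: C > B > A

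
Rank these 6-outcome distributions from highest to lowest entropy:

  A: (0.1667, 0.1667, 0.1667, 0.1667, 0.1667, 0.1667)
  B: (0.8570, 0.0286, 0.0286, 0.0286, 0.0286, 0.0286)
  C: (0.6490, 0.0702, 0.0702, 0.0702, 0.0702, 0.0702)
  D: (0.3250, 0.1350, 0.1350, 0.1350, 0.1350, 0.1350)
A > D > C > B

Key insight: Entropy is maximized by uniform distributions and minimized by concentrated distributions.

Entropies:
  H(A) = 2.5850 bits
  H(B) = 0.9241 bits
  H(C) = 1.7500 bits
  H(D) = 2.4770 bits

Ranking: A > D > C > B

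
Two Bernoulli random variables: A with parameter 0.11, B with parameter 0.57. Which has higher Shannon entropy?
B

For binary distributions, entropy is maximized at p=0.5 and decreases as p moves toward 0 or 1.

H(A) = H(0.11) = 0.4999 bits
H(B) = H(0.57) = 0.9858 bits

Distribution B (p=0.57) is closer to uniform (p=0.5), so it has higher entropy.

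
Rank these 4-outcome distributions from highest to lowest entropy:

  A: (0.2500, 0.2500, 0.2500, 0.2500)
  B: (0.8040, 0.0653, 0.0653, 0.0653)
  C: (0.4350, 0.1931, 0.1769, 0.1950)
A > C > B

Key insight: Entropy is maximized by uniform distributions and minimized by concentrated distributions.

- Uniform distributions have maximum entropy log₂(4) = 2.0000 bits
- The more "peaked" or concentrated a distribution, the lower its entropy

Entropies:
  H(A) = 2.0000 bits
  H(B) = 1.0245 bits
  H(C) = 1.8826 bits

Ranking: A > C > B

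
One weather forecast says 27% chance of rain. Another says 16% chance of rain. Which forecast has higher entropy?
27% forecast

Treat each forecast as a Bernoulli distribution. Binary entropy is maximized at p=0.5 and falls off symmetrically toward 0 or 1. The 27% forecast is closer to 50%, so it is more uncertain. H(27%) ≈ 0.841 bits, H(16%) ≈ 0.634 bits.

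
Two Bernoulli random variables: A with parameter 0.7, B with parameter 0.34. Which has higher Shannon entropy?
B

For binary distributions, entropy is maximized at p=0.5 and decreases as p moves toward 0 or 1.

H(A) = H(0.7) = 0.8813 bits
H(B) = H(0.34) = 0.9248 bits

Distribution B (p=0.34) is closer to uniform (p=0.5), so it has higher entropy.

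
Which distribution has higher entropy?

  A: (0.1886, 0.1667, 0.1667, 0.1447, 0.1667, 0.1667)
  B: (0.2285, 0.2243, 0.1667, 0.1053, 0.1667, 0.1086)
A

Both distributions are close to uniform, making this a harder comparison.

H(A) = 2.5808 bits
H(B) = 2.5218 bits

The distribution closer to uniform has higher entropy.
Answer: A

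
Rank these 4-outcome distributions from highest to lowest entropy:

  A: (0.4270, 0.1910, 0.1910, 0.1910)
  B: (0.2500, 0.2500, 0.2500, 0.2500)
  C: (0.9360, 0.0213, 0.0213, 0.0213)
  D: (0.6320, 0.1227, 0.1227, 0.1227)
B > A > D > C

Key insight: Entropy is maximized by uniform distributions and minimized by concentrated distributions.

Entropies:
  H(A) = 1.8928 bits
  H(B) = 2.0000 bits
  H(C) = 0.4446 bits
  H(D) = 1.5324 bits

Ranking: B > A > D > C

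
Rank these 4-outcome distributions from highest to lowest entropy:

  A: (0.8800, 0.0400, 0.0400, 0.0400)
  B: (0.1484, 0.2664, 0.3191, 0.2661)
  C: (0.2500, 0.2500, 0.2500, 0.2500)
C > B > A

Key insight: Entropy is maximized by uniform distributions and minimized by concentrated distributions.

- Uniform distributions have maximum entropy log₂(4) = 2.0000 bits
- The more "peaked" or concentrated a distribution, the lower its entropy

Entropies:
  H(A) = 0.7196 bits
  H(B) = 1.9510 bits
  H(C) = 2.0000 bits

Ranking: C > B > A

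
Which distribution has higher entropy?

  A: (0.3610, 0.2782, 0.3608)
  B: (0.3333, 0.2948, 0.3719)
B

Both distributions are close to uniform, making this a harder comparison.

H(A) = 1.5748 bits
H(B) = 1.5785 bits

The distribution closer to uniform has higher entropy.
Answer: B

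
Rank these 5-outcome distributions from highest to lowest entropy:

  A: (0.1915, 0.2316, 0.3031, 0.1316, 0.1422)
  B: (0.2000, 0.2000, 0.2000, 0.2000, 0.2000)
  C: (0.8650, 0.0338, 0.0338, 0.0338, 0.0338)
B > A > C

Key insight: Entropy is maximized by uniform distributions and minimized by concentrated distributions.

- Uniform distributions have maximum entropy log₂(5) = 2.3219 bits
- The more "peaked" or concentrated a distribution, the lower its entropy

Entropies:
  H(A) = 2.2526 bits
  H(B) = 2.3219 bits
  H(C) = 0.8410 bits

Ranking: B > A > C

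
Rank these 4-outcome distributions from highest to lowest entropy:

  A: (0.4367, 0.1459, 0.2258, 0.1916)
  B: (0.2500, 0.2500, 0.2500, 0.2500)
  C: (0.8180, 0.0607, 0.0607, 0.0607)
B > A > C

Key insight: Entropy is maximized by uniform distributions and minimized by concentrated distributions.

- Uniform distributions have maximum entropy log₂(4) = 2.0000 bits
- The more "peaked" or concentrated a distribution, the lower its entropy

Entropies:
  H(A) = 1.8686 bits
  H(B) = 2.0000 bits
  H(C) = 0.9729 bits

Ranking: B > A > C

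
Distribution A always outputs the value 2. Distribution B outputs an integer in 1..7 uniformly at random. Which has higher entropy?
B

A is deterministic, so H(A) = 0. B is uniform over 7 outcomes, so H(B) = log₂(7) = 2.807 bits. Any distribution with genuine randomness has higher entropy than a deterministic one.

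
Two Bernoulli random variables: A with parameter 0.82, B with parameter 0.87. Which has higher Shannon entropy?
A

For binary distributions, entropy is maximized at p=0.5 and decreases as p moves toward 0 or 1.

H(A) = H(0.82) = 0.6801 bits
H(B) = H(0.87) = 0.5574 bits

Distribution A (p=0.82) is closer to uniform (p=0.5), so it has higher entropy.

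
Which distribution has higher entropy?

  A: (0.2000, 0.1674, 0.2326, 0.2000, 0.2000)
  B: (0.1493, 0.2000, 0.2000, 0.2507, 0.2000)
A

Both distributions are close to uniform, making this a harder comparison.

H(A) = 2.3142 bits
H(B) = 2.3032 bits

The distribution closer to uniform has higher entropy.
Answer: A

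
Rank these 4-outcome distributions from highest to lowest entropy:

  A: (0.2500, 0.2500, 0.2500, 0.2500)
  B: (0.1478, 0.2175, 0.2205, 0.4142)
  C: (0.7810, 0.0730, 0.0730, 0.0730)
A > B > C

Key insight: Entropy is maximized by uniform distributions and minimized by concentrated distributions.

- Uniform distributions have maximum entropy log₂(4) = 2.0000 bits
- The more "peaked" or concentrated a distribution, the lower its entropy

Entropies:
  H(A) = 2.0000 bits
  H(B) = 1.8940 bits
  H(C) = 1.1054 bits

Ranking: A > B > C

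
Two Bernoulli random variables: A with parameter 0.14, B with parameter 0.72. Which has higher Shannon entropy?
B

For binary distributions, entropy is maximized at p=0.5 and decreases as p moves toward 0 or 1.

H(A) = H(0.14) = 0.5842 bits
H(B) = H(0.72) = 0.8555 bits

Distribution B (p=0.72) is closer to uniform (p=0.5), so it has higher entropy.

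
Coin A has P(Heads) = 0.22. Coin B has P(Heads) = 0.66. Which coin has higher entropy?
B

For binary distributions, entropy is maximized at p=0.5 and decreases as p moves toward 0 or 1.

H(A) = H(0.22) = 0.7602 bits
H(B) = H(0.66) = 0.9248 bits

Distribution B (p=0.66) is closer to uniform (p=0.5), so it has higher entropy.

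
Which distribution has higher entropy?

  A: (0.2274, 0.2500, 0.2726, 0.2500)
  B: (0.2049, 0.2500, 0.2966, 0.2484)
A

Both distributions are close to uniform, making this a harder comparison.

H(A) = 1.9971 bits
H(B) = 1.9878 bits

The distribution closer to uniform has higher entropy.
Answer: A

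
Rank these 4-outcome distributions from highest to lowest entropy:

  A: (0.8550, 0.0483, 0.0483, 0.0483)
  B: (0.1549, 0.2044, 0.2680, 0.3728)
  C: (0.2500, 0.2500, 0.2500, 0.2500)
C > B > A

Key insight: Entropy is maximized by uniform distributions and minimized by concentrated distributions.

- Uniform distributions have maximum entropy log₂(4) = 2.0000 bits
- The more "peaked" or concentrated a distribution, the lower its entropy

Entropies:
  H(A) = 0.8270 bits
  H(B) = 1.9247 bits
  H(C) = 2.0000 bits

Ranking: C > B > A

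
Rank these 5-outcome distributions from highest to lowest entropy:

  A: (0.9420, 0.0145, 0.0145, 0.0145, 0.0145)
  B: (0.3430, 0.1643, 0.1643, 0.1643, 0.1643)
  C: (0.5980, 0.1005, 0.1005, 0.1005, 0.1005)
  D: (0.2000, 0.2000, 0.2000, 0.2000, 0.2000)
D > B > C > A

Key insight: Entropy is maximized by uniform distributions and minimized by concentrated distributions.

Entropies:
  H(A) = 0.4355 bits
  H(B) = 2.2417 bits
  H(C) = 1.7761 bits
  H(D) = 2.3219 bits

Ranking: D > B > C > A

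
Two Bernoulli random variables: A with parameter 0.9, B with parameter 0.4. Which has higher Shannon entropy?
B

For binary distributions, entropy is maximized at p=0.5 and decreases as p moves toward 0 or 1.

H(A) = H(0.9) = 0.4690 bits
H(B) = H(0.4) = 0.9710 bits

Distribution B (p=0.4) is closer to uniform (p=0.5), so it has higher entropy.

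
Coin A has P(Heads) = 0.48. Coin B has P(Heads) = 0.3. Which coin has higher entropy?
A

For binary distributions, entropy is maximized at p=0.5 and decreases as p moves toward 0 or 1.

H(A) = H(0.48) = 0.9988 bits
H(B) = H(0.3) = 0.8813 bits

Distribution A (p=0.48) is closer to uniform (p=0.5), so it has higher entropy.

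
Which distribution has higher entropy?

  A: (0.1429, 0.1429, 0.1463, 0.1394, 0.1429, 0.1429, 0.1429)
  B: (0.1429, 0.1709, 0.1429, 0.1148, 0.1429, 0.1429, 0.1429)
A

Both distributions are close to uniform, making this a harder comparison.

H(A) = 2.8072 bits
H(B) = 2.7994 bits

The distribution closer to uniform has higher entropy.
Answer: A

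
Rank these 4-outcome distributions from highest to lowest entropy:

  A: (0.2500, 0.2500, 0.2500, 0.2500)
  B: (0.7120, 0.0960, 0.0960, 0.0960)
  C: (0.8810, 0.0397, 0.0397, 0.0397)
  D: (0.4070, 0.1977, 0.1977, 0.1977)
A > D > B > C

Key insight: Entropy is maximized by uniform distributions and minimized by concentrated distributions.

Entropies:
  H(A) = 2.0000 bits
  H(B) = 1.3226 bits
  H(C) = 0.7151 bits
  H(D) = 1.9148 bits

Ranking: A > D > B > C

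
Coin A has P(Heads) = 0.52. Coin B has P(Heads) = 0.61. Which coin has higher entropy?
A

For binary distributions, entropy is maximized at p=0.5 and decreases as p moves toward 0 or 1.

H(A) = H(0.52) = 0.9988 bits
H(B) = H(0.61) = 0.9648 bits

Distribution A (p=0.52) is closer to uniform (p=0.5), so it has higher entropy.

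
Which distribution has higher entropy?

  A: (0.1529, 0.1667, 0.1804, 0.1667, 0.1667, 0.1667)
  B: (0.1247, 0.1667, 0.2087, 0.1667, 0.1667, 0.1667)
A

Both distributions are close to uniform, making this a harder comparison.

H(A) = 2.5833 bits
H(B) = 2.5695 bits

The distribution closer to uniform has higher entropy.
Answer: A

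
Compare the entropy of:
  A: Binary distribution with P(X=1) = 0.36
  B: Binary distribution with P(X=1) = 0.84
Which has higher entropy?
A

For binary distributions, entropy is maximized at p=0.5 and decreases as p moves toward 0 or 1.

H(A) = H(0.36) = 0.9427 bits
H(B) = H(0.84) = 0.6343 bits

Distribution A (p=0.36) is closer to uniform (p=0.5), so it has higher entropy.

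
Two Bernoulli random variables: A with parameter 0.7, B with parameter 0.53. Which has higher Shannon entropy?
B

For binary distributions, entropy is maximized at p=0.5 and decreases as p moves toward 0 or 1.

H(A) = H(0.7) = 0.8813 bits
H(B) = H(0.53) = 0.9974 bits

Distribution B (p=0.53) is closer to uniform (p=0.5), so it has higher entropy.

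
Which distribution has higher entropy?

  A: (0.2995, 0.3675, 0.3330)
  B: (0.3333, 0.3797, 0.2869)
A

Both distributions are close to uniform, making this a harder comparison.

H(A) = 1.5799 bits
H(B) = 1.5756 bits

The distribution closer to uniform has higher entropy.
Answer: A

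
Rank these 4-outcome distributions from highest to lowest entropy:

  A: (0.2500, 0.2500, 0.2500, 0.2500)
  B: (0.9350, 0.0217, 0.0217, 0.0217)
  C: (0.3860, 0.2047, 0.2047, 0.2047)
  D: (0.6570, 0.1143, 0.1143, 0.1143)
A > C > D > B

Key insight: Entropy is maximized by uniform distributions and minimized by concentrated distributions.

Entropies:
  H(A) = 2.0000 bits
  H(B) = 0.4500 bits
  H(C) = 1.9353 bits
  H(D) = 1.4713 bits

Ranking: A > C > D > B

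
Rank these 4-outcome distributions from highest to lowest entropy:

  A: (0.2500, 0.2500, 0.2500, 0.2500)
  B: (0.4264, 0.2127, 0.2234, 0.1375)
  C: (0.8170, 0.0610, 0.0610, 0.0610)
A > B > C

Key insight: Entropy is maximized by uniform distributions and minimized by concentrated distributions.

- Uniform distributions have maximum entropy log₂(4) = 2.0000 bits
- The more "peaked" or concentrated a distribution, the lower its entropy

Entropies:
  H(A) = 2.0000 bits
  H(B) = 1.8760 bits
  H(C) = 0.9766 bits

Ranking: A > B > C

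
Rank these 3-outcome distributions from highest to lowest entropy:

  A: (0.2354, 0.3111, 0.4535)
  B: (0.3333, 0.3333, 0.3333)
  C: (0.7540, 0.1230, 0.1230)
B > A > C

Key insight: Entropy is maximized by uniform distributions and minimized by concentrated distributions.

- Uniform distributions have maximum entropy log₂(3) = 1.5850 bits
- The more "peaked" or concentrated a distribution, the lower its entropy

Entropies:
  H(A) = 1.5327 bits
  H(B) = 1.5850 bits
  H(C) = 1.0509 bits

Ranking: B > A > C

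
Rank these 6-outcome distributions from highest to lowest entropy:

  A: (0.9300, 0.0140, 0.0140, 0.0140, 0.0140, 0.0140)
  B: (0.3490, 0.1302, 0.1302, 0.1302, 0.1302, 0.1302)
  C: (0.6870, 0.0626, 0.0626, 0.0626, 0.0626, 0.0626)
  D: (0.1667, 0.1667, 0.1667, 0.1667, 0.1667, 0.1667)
D > B > C > A

Key insight: Entropy is maximized by uniform distributions and minimized by concentrated distributions.

Entropies:
  H(A) = 0.5285 bits
  H(B) = 2.4447 bits
  H(C) = 1.6234 bits
  H(D) = 2.5850 bits

Ranking: D > B > C > A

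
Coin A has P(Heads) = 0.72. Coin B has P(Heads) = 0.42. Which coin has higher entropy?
B

For binary distributions, entropy is maximized at p=0.5 and decreases as p moves toward 0 or 1.

H(A) = H(0.72) = 0.8555 bits
H(B) = H(0.42) = 0.9815 bits

Distribution B (p=0.42) is closer to uniform (p=0.5), so it has higher entropy.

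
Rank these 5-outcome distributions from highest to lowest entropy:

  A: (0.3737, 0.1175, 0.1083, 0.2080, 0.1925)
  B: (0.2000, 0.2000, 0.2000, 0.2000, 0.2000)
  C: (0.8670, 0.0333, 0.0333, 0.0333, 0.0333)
B > A > C

Key insight: Entropy is maximized by uniform distributions and minimized by concentrated distributions.

- Uniform distributions have maximum entropy log₂(5) = 2.3219 bits
- The more "peaked" or concentrated a distribution, the lower its entropy

Entropies:
  H(A) = 2.1697 bits
  H(B) = 2.3219 bits
  H(C) = 0.8316 bits

Ranking: B > A > C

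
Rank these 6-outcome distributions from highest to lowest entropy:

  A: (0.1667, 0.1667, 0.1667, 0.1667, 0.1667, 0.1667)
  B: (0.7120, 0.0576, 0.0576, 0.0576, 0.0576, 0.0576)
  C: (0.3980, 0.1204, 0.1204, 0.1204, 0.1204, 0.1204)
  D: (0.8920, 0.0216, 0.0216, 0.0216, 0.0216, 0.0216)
A > C > B > D

Key insight: Entropy is maximized by uniform distributions and minimized by concentrated distributions.

Entropies:
  H(A) = 2.5850 bits
  H(B) = 1.5348 bits
  H(C) = 2.3676 bits
  H(D) = 0.7446 bits

Ranking: A > C > B > D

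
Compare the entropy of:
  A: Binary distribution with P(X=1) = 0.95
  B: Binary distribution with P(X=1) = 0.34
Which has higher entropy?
B

For binary distributions, entropy is maximized at p=0.5 and decreases as p moves toward 0 or 1.

H(A) = H(0.95) = 0.2864 bits
H(B) = H(0.34) = 0.9248 bits

Distribution B (p=0.34) is closer to uniform (p=0.5), so it has higher entropy.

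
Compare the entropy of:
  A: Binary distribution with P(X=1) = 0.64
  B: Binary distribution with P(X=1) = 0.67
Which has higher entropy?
A

For binary distributions, entropy is maximized at p=0.5 and decreases as p moves toward 0 or 1.

H(A) = H(0.64) = 0.9427 bits
H(B) = H(0.67) = 0.9149 bits

Distribution A (p=0.64) is closer to uniform (p=0.5), so it has higher entropy.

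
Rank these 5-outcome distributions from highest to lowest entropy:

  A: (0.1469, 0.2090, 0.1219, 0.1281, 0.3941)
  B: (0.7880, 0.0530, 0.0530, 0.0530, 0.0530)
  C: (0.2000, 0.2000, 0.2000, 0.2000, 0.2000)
C > A > B

Key insight: Entropy is maximized by uniform distributions and minimized by concentrated distributions.

- Uniform distributions have maximum entropy log₂(5) = 2.3219 bits
- The more "peaked" or concentrated a distribution, the lower its entropy

Entropies:
  H(A) = 2.1578 bits
  H(B) = 1.1693 bits
  H(C) = 2.3219 bits

Ranking: C > A > B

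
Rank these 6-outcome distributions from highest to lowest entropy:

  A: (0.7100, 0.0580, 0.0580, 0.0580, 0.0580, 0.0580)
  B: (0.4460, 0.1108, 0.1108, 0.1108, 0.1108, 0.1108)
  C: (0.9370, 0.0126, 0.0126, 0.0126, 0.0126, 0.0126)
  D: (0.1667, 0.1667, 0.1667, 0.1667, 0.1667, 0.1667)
D > B > A > C

Key insight: Entropy is maximized by uniform distributions and minimized by concentrated distributions.

Entropies:
  H(A) = 1.5421 bits
  H(B) = 2.2779 bits
  H(C) = 0.4855 bits
  H(D) = 2.5850 bits

Ranking: D > B > A > C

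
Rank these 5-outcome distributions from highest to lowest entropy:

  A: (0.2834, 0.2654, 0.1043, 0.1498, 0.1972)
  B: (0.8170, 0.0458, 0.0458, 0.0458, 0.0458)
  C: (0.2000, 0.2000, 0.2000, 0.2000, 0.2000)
C > A > B

Key insight: Entropy is maximized by uniform distributions and minimized by concentrated distributions.

- Uniform distributions have maximum entropy log₂(5) = 2.3219 bits
- The more "peaked" or concentrated a distribution, the lower its entropy

Entropies:
  H(A) = 2.2357 bits
  H(B) = 1.0526 bits
  H(C) = 2.3219 bits

Ranking: C > A > B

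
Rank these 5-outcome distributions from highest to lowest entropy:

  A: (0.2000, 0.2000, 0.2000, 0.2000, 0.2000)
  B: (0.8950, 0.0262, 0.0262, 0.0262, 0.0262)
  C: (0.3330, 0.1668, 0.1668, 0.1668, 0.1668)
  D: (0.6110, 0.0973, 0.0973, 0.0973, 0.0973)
A > C > D > B

Key insight: Entropy is maximized by uniform distributions and minimized by concentrated distributions.

Entropies:
  H(A) = 2.3219 bits
  H(B) = 0.6946 bits
  H(C) = 2.2520 bits
  H(D) = 1.7422 bits

Ranking: A > C > D > B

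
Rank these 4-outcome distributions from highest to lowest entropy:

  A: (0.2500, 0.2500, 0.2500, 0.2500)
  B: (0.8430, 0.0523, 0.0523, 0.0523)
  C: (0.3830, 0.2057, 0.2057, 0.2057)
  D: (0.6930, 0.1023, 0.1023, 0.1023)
A > C > D > B

Key insight: Entropy is maximized by uniform distributions and minimized by concentrated distributions.

Entropies:
  H(A) = 2.0000 bits
  H(B) = 0.8759 bits
  H(C) = 1.9381 bits
  H(D) = 1.3763 bits

Ranking: A > C > D > B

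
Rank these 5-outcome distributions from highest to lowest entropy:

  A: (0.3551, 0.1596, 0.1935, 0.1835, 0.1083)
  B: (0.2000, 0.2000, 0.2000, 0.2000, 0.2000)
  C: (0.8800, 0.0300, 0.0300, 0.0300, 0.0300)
B > A > C

Key insight: Entropy is maximized by uniform distributions and minimized by concentrated distributions.

- Uniform distributions have maximum entropy log₂(5) = 2.3219 bits
- The more "peaked" or concentrated a distribution, the lower its entropy

Entropies:
  H(A) = 2.2077 bits
  H(B) = 2.3219 bits
  H(C) = 0.7694 bits

Ranking: B > A > C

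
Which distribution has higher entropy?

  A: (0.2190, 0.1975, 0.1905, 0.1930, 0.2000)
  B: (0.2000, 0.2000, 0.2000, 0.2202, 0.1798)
A

Both distributions are close to uniform, making this a harder comparison.

H(A) = 2.3201 bits
H(B) = 2.3190 bits

The distribution closer to uniform has higher entropy.
Answer: A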